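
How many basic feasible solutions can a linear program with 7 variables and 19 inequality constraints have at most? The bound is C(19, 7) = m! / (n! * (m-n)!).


Each vertex corresponds to some choice of n active constraints out of m, so the number of vertices is at most C(m, n) = m! / (n!(m-n)!).
m = 19, n = 7
Numerator: 19 * 18 * 17 * 16 * 15 * 14 * 13
Denominator: 7! = 5040
C(19, 7) = 50388


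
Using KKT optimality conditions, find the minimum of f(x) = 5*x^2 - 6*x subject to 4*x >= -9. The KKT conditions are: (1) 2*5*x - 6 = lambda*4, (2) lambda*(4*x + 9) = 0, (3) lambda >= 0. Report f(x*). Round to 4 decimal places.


Step 1: Try lambda = 0 (constraint inactive).
Stationarity: 2*5*x - 6 = 0
x* = 6/(2*5) = 0.6
Check constraint: 4*0.6 = 2.4 >= -9 -- satisfied.
Step 2: Compute optimal value.
f(x*) = 5*0.6^2 - 6*0.6 = -1.8


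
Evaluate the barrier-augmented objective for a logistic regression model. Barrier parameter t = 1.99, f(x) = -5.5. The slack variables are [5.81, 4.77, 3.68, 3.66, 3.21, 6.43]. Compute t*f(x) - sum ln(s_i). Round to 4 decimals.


Step 1: Compute log-barrier.
ln values: [1.7596, 1.5623, 1.3029, 1.2975, 1.1663, 1.861]
phi = -(1.7596 + 1.5623 + 1.3029 + 1.2975 + 1.1663 + 1.861) = -8.9495
Step 2: Compute augmented objective.
t*f(x) = 1.99*-5.5 = -10.945
Total = -10.945 - 8.9495 = -19.8945


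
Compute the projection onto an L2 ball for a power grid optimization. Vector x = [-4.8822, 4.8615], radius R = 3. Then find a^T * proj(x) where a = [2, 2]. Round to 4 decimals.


Step 1: Compute ||x|| (intermediates to 6 decimals).
||x|| = sqrt((-4.8822)^2 + 4.8615^2) = 6.889852
Step 2: Project.
Since ||x|| > R, scale = R/||x|| = 3/6.889852 = 0.435423, proj(x) = scale * x
proj(x) = [-2.125822, 2.116809]
Step 3: Dot product.
a^T * proj(x) = 2*(-2.125822) + 2*2.116809 = -0.018


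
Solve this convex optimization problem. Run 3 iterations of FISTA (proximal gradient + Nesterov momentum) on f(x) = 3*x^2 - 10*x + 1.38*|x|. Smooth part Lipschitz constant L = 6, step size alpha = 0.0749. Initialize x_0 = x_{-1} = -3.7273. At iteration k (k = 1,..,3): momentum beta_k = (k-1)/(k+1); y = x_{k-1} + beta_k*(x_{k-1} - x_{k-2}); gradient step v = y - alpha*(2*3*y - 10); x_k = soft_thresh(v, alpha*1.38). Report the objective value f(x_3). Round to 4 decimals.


FISTA on f(x) = 3*x^2 - 10*x + 1.38*|x|
L = 6, alpha = 0.0749
Iteration 1: beta = 0.0, y = -3.7273 + 0.0*(-3.7273 + 3.7273) = -3.7273
  grad(y) = -32.3638, v = y - alpha*grad = -1.3033
  prox(v) = soft_thresh(-1.3033, 0.1034) = -1.1999
Iteration 2: beta = 0.3333, y = -1.1999 + 0.3333*(-1.1999 + 3.7273) = -0.3574
  grad(y) = -12.1445, v = y - alpha*grad = 0.5522
  prox(v) = soft_thresh(0.5522, 0.1034) = 0.4488
Iteration 3: beta = 0.5, y = 0.4488 + 0.5*(0.4488 + 1.1999) = 1.2732
  grad(y) = -2.3607, v = y - alpha*grad = 1.45
  prox(v) = soft_thresh(1.45, 0.1034) = 1.3467
f(x_3) = 3*1.3467^2 - 10*1.3467 + 1.38*|1.3467| = -6.1677


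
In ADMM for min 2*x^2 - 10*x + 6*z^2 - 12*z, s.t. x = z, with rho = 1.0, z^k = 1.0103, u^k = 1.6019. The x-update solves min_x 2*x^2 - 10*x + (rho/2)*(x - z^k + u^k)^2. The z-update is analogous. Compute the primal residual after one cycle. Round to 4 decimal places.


ADMM iteration with rho = 1.0, z^k = 1.0103, u^k = 1.6019
Step 1: x-update.
Minimize 2*x^2 - 10*x + (1.0/2)*(x - 1.0103 + 1.6019)^2
FOC: (2*2 + 1.0)*x = 10 + 1.0*(1.0103 - 1.6019)
x^{k+1} = 1.8817
Step 2: z-update.
Minimize 6*z^2 - 12*z + (1.0/2)*(1.8817 - z + 1.6019)^2
FOC: (2*6 + 1.0)*z = 12 + 1.0*(1.8817 + 1.6019)
z^{k+1} = 1.191
Step 3: u-update.
u^{k+1} = 1.6019 + 1.8817 - 1.191 = 2.2925
Step 4: Primal residual = |1.8817 - 1.191| = 0.6906


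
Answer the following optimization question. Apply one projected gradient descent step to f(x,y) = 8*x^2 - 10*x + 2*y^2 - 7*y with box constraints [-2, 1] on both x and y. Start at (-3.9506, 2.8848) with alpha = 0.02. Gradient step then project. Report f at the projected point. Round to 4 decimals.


Step 1: Compute gradient at (-3.9506, 2.8848).
grad_x = 2*8*-3.9506 - 10 = -73.2096
grad_y = 2*2*2.8848 - 7 = 4.5392
Step 2: Gradient step.
x_raw = -3.9506 - 0.02*-73.2096 = -2.4864
y_raw = 2.8848 - 0.02*4.5392 = 2.794
Step 3: Project onto [-2, 1].
x_proj = clip(-2.4864) = -2.0
y_proj = clip(2.794) = 1.0
Step 4: Evaluate f.
f(-2.0, 1.0) = 47.0


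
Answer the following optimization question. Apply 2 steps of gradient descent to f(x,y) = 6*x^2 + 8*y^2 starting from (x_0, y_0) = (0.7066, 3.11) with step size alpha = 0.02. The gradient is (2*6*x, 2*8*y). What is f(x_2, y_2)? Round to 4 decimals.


Gradient descent on f(x,y) = 6*x^2 + 8*y^2.
Starting point: (0.7066, 3.11), alpha = 0.02
Step 1: grad_x = 2*6*0.7066 = 8.4792, grad_y = 2*8*3.11 = 49.76
  x_1 = 0.7066 - 0.02*8.4792 = 0.537
  y_1 = 3.11 - 0.02*49.76 = 2.1148
Step 2: grad_x = 2*6*0.537 = 6.4442, grad_y = 2*8*2.1148 = 33.8368
  x_2 = 0.537 - 0.02*6.4442 = 0.4081
  y_2 = 2.1148 - 0.02*33.8368 = 1.4381
f(0.4081, 1.4381) = 6*0.4081^2 + 8*1.4381^2 = 17.5437


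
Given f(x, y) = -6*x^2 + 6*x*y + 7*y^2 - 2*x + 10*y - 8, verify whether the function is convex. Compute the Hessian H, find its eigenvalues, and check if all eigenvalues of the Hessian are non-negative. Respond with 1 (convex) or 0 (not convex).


The Hessian of f(x,y) = -6*x^2 + 6*x*y + 7*y^2 - 2*x + 10*y - 8 is:
H = [[-12, 6], [6, 14]]
Trace = -12 + 14 = 2
Determinant = -12*14 - (6)^2 = -204
Discriminant = (2)^2 - 4*-204 = 820.0
Eigenvalues: lambda_1 = -13.3178, lambda_2 = 15.3178
The function is not convex.

0


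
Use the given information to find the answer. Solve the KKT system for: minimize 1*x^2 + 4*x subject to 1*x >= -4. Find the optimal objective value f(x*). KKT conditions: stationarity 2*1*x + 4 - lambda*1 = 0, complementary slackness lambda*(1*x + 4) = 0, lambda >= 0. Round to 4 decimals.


Step 1: Try lambda = 0 (constraint inactive).
Stationarity: 2*1*x + 4 = 0
x* = -4/(2*1) = -2.0
Check constraint: 1*-2.0 = -2.0 >= -4 -- satisfied.
Step 2: Compute optimal value.
f(x*) = 1*(-2.0)^2 + 4*(-2.0) = -4.0


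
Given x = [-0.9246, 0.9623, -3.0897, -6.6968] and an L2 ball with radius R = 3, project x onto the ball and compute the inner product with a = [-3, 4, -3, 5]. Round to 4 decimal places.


Step 1: Compute ||x|| (intermediates to 6 decimals).
||x|| = sqrt((-0.9246)^2 + 0.9623^2 + (-3.0897)^2 + (-6.6968)^2) = 7.49495
Step 2: Project.
Since ||x|| > R, scale = R/||x|| = 3/7.49495 = 0.40027, proj(x) = scale * x
proj(x) = [-0.37009, 0.38518, -1.236714, -2.680528]
Step 3: Dot product.
a^T * proj(x) = -3*(-0.37009) + 4*0.38518 - 3*(-1.236714) + 5*(-2.680528) = -7.0415


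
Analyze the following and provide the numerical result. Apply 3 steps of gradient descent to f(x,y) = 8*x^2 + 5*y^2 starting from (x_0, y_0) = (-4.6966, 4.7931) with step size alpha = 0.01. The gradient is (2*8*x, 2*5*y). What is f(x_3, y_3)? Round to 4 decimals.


Gradient descent on f(x,y) = 8*x^2 + 5*y^2.
Starting point: (-4.6966, 4.7931), alpha = 0.01
Step 1: grad_x = 2*8*-4.6966 = -75.1456, grad_y = 2*5*4.7931 = 47.931
  x_1 = -4.6966 - 0.01*-75.1456 = -3.9451
  y_1 = 4.7931 - 0.01*47.931 = 4.3138
Step 2: grad_x = 2*8*-3.9451 = -63.1223, grad_y = 2*5*4.3138 = 43.1379
  x_2 = -3.9451 - 0.01*-63.1223 = -3.3139
  y_2 = 4.3138 - 0.01*43.1379 = 3.8824
Step 3: grad_x = 2*8*-3.3139 = -53.0227, grad_y = 2*5*3.8824 = 38.8241
  x_3 = -3.3139 - 0.01*-53.0227 = -2.7837
  y_3 = 3.8824 - 0.01*38.8241 = 3.4942
f(-2.7837, 3.4942) = 8*(-2.7837)^2 + 5*3.4942^2 = 123.0377


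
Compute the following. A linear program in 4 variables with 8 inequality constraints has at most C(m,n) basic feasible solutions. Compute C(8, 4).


Each vertex corresponds to some choice of n active constraints out of m, so the number of vertices is at most C(m, n) = m! / (n!(m-n)!).
m = 8, n = 4
Numerator: 8 * 7 * 6 * 5
Denominator: 4! = 24
C(8, 4) = 70


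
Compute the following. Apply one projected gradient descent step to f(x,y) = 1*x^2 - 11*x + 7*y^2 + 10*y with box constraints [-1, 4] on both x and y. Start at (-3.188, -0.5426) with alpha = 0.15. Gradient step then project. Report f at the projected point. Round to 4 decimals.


Step 1: Compute gradient at (-3.188, -0.5426).
grad_x = 2*1*-3.188 - 11 = -17.376
grad_y = 2*7*-0.5426 + 10 = 2.4036
Step 2: Gradient step.
x_raw = -3.188 - 0.15*-17.376 = -0.5816
y_raw = -0.5426 - 0.15*2.4036 = -0.9031
Step 3: Project onto [-1, 4].
x_proj = clip(-0.5816) = -0.5816
y_proj = clip(-0.9031) = -0.9031
Step 4: Evaluate f.
f(-0.5816, -0.9031) = 3.4141


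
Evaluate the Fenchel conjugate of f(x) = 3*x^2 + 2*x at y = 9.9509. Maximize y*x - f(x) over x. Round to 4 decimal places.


f*(y) = sup_x {y*x - a*x^2 - b*x} = sup_x {(y-b)*x - a*x^2}
FOC: (y - b) - 2a*x = 0 => x* = (y - b)/(2a)
x* = (9.9509 - 2)/(2*3) = 1.3252
f*(9.9509) = (y-b)^2/(4a) = (9.9509 - 2)^2/(4*3)
= 63.2168/12 = 5.2681


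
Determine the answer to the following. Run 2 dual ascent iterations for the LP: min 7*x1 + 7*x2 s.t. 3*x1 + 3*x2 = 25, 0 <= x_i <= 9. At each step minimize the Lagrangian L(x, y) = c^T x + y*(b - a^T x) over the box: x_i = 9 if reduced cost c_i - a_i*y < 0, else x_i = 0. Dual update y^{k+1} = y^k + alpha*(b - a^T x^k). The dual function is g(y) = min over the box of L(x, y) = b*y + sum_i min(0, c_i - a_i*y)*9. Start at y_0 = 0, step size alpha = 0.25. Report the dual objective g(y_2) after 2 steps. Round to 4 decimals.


Dual ascent for LP: min 7*x1 + 7*x2, 3*x1 + 3*x2 = 25, 0 <= x_i <= 9
Step 1: y^k = 0.0, reduced costs: (7.0, 7.0)
  x^k = (0.0, 0.0), subgradient = b - a^T x = 25.0
  y^{k+1} = 0.0 + 0.25*25.0 = 6.25
Step 2: y^k = 6.25, reduced costs: (-11.75, -11.75)
  x^k = (9.0, 9.0), subgradient = b - a^T x = -29.0
  y^{k+1} = 6.25 + 0.25*-29.0 = -1.0
Dual objective at y_2 = -1.0: reduced costs (10.0, 10.0), box minimizer x = (0.0, 0.0)
g(y_2) = b*y + (c1 - a1*y)*x1 + (c2 - a2*y)*x2 = 25*(-1.0) + 10.0*0.0 + 10.0*0.0 = -25.0 + 0.0 + 0.0 = -25.0


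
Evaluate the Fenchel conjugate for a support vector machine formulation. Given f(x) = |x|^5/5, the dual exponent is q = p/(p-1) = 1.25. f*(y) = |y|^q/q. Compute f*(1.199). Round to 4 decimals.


The conjugate exponent q satisfies 1/p + 1/q = 1.
p = 5, so q = 5/(5 - 1) = 1.25
|y|^q = 1.199^1.25 = 1.2547
f*(1.199) = 1.2547 / 1.25 = 1.0037


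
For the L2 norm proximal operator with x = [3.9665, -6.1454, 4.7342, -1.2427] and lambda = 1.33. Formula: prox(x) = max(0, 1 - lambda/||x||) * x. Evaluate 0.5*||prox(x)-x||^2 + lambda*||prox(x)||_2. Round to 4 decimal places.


Step 1: Compute ||x||.
||x|| = 8.8009
Step 2: Compute scaling factor.
scale = max(0, 1 - 1.33/8.8009) = 0.8489
Step 3: prox(x) = [3.3671, -5.2167, 4.0188, -1.0549]
||prox(x)|| = 7.4709
Step 4: Proximal objective.
0.5*||prox-x||^2 = 0.8845
lambda*||prox|| = 9.9363
Total = 10.8208


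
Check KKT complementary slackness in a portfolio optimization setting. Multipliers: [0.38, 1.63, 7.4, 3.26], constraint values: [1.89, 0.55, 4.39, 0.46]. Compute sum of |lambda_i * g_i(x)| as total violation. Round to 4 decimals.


KKT complementary slackness check:
lambda_1 * g_1 = 0.38 * 1.89 = 0.7182
lambda_2 * g_2 = 1.63 * 0.55 = 0.8965
lambda_3 * g_3 = 7.4 * 4.39 = 32.486
lambda_4 * g_4 = 3.26 * 0.46 = 1.4996
Total violation = 0.7182 + 0.8965 + 32.486 + 1.4996 = 35.6003


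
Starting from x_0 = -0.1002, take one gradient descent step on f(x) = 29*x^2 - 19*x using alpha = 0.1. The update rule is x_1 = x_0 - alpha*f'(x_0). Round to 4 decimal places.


We compute the gradient at x_0 and apply the update.
f'(x) = 58*x - 19
f'(-0.1002) = 58*-0.1002 - 19 = -24.8116
x_1 = -0.1002 - 0.1*-24.8116 = 2.381


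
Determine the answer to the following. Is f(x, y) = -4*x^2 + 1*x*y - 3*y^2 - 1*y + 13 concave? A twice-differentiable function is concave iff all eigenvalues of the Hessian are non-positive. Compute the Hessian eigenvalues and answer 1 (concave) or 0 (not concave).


The Hessian of f(x,y) = -4*x^2 + 1*x*y - 3*y^2 - 1*y + 13 is:
H = [[-8, 1], [1, -6]]
Trace = -8 - 6 = -14
Determinant = -8*-6 - (1)^2 = 47
Discriminant = (-14)^2 - 4*47 = 8.0
Eigenvalues: lambda_1 = -8.4142, lambda_2 = -5.5858
The function is concave.

1


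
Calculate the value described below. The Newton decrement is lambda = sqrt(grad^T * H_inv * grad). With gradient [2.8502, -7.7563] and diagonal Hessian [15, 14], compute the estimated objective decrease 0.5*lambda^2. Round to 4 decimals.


Step 1: H is diagonal, so H^(-1) * g = [0.19, -0.554].
Step 2: g^T H^(-1) g = sum_i g_i^2 / H_ii
  = (2.8502)^2/15 + (-7.7563)^2/14
  = 0.5416 + 4.2972 = 4.8387
Step 3: Objective decrease = 0.5 * g^T H^(-1) g = 2.4194


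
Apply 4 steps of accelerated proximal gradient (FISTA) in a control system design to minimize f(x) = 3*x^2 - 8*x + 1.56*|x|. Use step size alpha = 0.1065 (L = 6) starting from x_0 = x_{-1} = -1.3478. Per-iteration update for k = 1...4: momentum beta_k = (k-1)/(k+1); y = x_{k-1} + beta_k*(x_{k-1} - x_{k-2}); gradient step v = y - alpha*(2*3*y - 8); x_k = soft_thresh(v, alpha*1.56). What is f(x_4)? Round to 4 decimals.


FISTA on f(x) = 3*x^2 - 8*x + 1.56*|x|
L = 6, alpha = 0.1065
Iteration 1: beta = 0.0, y = -1.3478 + 0.0*(-1.3478 + 1.3478) = -1.3478
  grad(y) = -16.0868, v = y - alpha*grad = 0.3654
  prox(v) = soft_thresh(0.3654, 0.1661) = 0.1993
Iteration 2: beta = 0.3333, y = 0.1993 + 0.3333*(0.1993 + 1.3478) = 0.715
  grad(y) = -3.71, v = y - alpha*grad = 1.1101
  prox(v) = soft_thresh(1.1101, 0.1661) = 0.944
Iteration 3: beta = 0.5, y = 0.944 + 0.5*(0.944 - 0.1993) = 1.3163
  grad(y) = -0.1021, v = y - alpha*grad = 1.3272
  prox(v) = soft_thresh(1.3272, 0.1661) = 1.161
Iteration 4: beta = 0.6, y = 1.161 + 0.6*(1.161 - 0.944) = 1.2913
  grad(y) = -0.2522, v = y - alpha*grad = 1.3182
  prox(v) = soft_thresh(1.3182, 0.1661) = 1.152
f(x_4) = 3*1.152^2 - 8*1.152 + 1.56*|1.152| = -3.4376


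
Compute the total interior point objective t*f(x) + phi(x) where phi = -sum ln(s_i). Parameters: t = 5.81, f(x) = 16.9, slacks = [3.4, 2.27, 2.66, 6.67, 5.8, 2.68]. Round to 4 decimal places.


Step 1: Compute log-barrier.
ln values: [1.2238, 0.8198, 0.9783, 1.8976, 1.7579, 0.9858]
phi = -(1.2238 + 0.8198 + 0.9783 + 1.8976 + 1.7579 + 0.9858) = -7.6632
Step 2: Compute augmented objective.
t*f(x) = 5.81*16.9 = 98.189
Total = 98.189 - 7.6632 = 90.5258


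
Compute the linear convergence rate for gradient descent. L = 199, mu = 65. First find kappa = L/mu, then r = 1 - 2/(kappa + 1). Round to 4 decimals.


Step 1: Compute the condition number.
kappa = L/mu = 199/65 = 3.0615
Step 2: Compute the convergence rate.
r = 1 - 2/(kappa + 1) = 1 - 2*mu/(L + mu) = (L - mu)/(L + mu) = 134/264 = 0.5076


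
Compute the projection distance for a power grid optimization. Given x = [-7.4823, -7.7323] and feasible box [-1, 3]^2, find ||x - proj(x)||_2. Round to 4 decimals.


Project each component onto [-1, 3].
clip(-7.4823) = -1.0, clip(-7.7323) = -1.0
Projection = [-1.0, -1.0]
Squared diffs: [42.0202, 45.3239]
Distance = sqrt(87.3441) = 9.3458


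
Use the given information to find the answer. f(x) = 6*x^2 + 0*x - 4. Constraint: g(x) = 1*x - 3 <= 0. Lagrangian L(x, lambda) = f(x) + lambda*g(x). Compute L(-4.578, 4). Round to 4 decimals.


Step 1: Evaluate f(x).
f(-4.578) = 6*(-4.578)^2 + 0*(-4.578) - 4 = 121.7485
Step 2: Evaluate g(x).
g(-4.578) = 1*-4.578 - 3 = -7.578
Step 3: Compute Lagrangian.
L = 121.7485 + 4*-7.578 = 91.4365


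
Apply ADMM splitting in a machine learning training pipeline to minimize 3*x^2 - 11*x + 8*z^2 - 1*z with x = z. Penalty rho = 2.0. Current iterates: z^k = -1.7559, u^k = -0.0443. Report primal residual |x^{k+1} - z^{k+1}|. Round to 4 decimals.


ADMM iteration with rho = 2.0, z^k = -1.7559, u^k = -0.0443
Step 1: x-update.
Minimize 3*x^2 - 11*x + (2.0/2)*(x + 1.7559 - 0.0443)^2
FOC: (2*3 + 2.0)*x = 11 + 2.0*(-1.7559 + 0.0443)
x^{k+1} = 0.9471
Step 2: z-update.
Minimize 8*z^2 - 1*z + (2.0/2)*(0.9471 - z - 0.0443)^2
FOC: (2*8 + 2.0)*z = 1 + 2.0*(0.9471 - 0.0443)
z^{k+1} = 0.1559
Step 3: u-update.
u^{k+1} = -0.0443 + 0.9471 - 0.1559 = 0.7469
Step 4: Primal residual = |0.9471 - 0.1559| = 0.7912


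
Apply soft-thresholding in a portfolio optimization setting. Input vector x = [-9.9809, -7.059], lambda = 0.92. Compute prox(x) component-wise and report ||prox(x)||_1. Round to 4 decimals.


Soft-thresholding with lambda = 0.92:
prox(-9.9809) = sign(-9.9809)*max(|-9.9809| - 0.92, 0) = -9.0609
prox(-7.059) = sign(-7.059)*max(|-7.059| - 0.92, 0) = -6.139
prox(x) = [-9.0609, -6.139]
||prox(x)||_1 = 9.0609 + 6.139 = 15.1999


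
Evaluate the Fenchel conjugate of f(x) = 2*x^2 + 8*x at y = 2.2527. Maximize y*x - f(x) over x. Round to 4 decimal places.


f*(y) = sup_x {y*x - a*x^2 - b*x} = sup_x {(y-b)*x - a*x^2}
FOC: (y - b) - 2a*x = 0 => x* = (y - b)/(2a)
x* = (2.2527 - 8)/(2*2) = -1.4368
f*(2.2527) = (y-b)^2/(4a) = (2.2527 - 8)^2/(4*2)
= 33.0315/8 = 4.1289


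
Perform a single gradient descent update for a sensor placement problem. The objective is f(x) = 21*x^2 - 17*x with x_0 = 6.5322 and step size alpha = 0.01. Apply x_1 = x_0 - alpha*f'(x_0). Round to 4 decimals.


We compute the gradient at x_0 and apply the update.
f'(x) = 42*x - 17
f'(6.5322) = 42*6.5322 - 17 = 257.3524
x_1 = 6.5322 - 0.01*257.3524 = 3.9587


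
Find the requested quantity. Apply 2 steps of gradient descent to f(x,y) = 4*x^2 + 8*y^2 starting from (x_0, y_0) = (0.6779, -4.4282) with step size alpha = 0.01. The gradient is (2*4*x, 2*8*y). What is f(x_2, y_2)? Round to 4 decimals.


Gradient descent on f(x,y) = 4*x^2 + 8*y^2.
Starting point: (0.6779, -4.4282), alpha = 0.01
Step 1: grad_x = 2*4*0.6779 = 5.4232, grad_y = 2*8*-4.4282 = -70.8512
  x_1 = 0.6779 - 0.01*5.4232 = 0.6237
  y_1 = -4.4282 - 0.01*-70.8512 = -3.7197
Step 2: grad_x = 2*4*0.6237 = 4.9893, grad_y = 2*8*-3.7197 = -59.515
  x_2 = 0.6237 - 0.01*4.9893 = 0.5738
  y_2 = -3.7197 - 0.01*-59.515 = -3.1245
f(0.5738, -3.1245) = 4*0.5738^2 + 8*(-3.1245)^2 = 79.4188


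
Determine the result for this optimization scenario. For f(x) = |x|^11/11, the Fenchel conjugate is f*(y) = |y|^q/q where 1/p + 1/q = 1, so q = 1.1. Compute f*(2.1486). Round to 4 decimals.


The conjugate exponent q satisfies 1/p + 1/q = 1.
p = 11, so q = 11/(11 - 1) = 1.1
|y|^q = 2.1486^1.1 = 2.3194
f*(2.1486) = 2.3194 / 1.1 = 2.1085


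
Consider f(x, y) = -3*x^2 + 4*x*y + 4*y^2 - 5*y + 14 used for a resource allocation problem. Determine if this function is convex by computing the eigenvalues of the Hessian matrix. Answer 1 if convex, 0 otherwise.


The Hessian of f(x,y) = -3*x^2 + 4*x*y + 4*y^2 - 5*y + 14 is:
H = [[-6, 4], [4, 8]]
Trace = -6 + 8 = 2
Determinant = -6*8 - (4)^2 = -64
Discriminant = (2)^2 - 4*-64 = 260.0
Eigenvalues: lambda_1 = -7.0623, lambda_2 = 9.0623
The function is not convex.

0


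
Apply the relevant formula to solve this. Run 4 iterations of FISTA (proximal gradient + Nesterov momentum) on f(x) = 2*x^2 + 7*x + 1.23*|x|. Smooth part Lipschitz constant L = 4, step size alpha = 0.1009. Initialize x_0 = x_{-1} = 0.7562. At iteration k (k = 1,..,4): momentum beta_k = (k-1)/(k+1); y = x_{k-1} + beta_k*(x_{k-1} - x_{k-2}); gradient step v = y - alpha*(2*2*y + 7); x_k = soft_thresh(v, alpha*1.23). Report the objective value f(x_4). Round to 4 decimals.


FISTA on f(x) = 2*x^2 + 7*x + 1.23*|x|
L = 4, alpha = 0.1009
Iteration 1: beta = 0.0, y = 0.7562 + 0.0*(0.7562 - 0.7562) = 0.7562
  grad(y) = 10.0248, v = y - alpha*grad = -0.2553
  prox(v) = soft_thresh(-0.2553, 0.1241) = -0.1312
Iteration 2: beta = 0.3333, y = -0.1312 + 0.3333*(-0.1312 - 0.7562) = -0.427
  grad(y) = 5.292, v = y - alpha*grad = -0.961
  prox(v) = soft_thresh(-0.961, 0.1241) = -0.8369
Iteration 3: beta = 0.5, y = -0.8369 + 0.5*(-0.8369 + 0.1312) = -1.1897
  grad(y) = 2.2413, v = y - alpha*grad = -1.4158
  prox(v) = soft_thresh(-1.4158, 0.1241) = -1.2917
Iteration 4: beta = 0.6, y = -1.2917 + 0.6*(-1.2917 + 0.8369) = -1.5646
  grad(y) = 0.7414, v = y - alpha*grad = -1.6395
  prox(v) = soft_thresh(-1.6395, 0.1241) = -1.5153
f(x_4) = 2*(-1.5153)^2 + 7*(-1.5153) + 1.23*|-1.5153| = -4.151


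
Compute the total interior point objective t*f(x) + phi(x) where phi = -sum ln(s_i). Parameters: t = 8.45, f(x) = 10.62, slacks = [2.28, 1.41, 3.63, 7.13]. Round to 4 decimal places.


Step 1: Compute log-barrier.
ln values: [0.8242, 0.3436, 1.2892, 1.9643]
phi = -(0.8242 + 0.3436 + 1.2892 + 1.9643) = -4.4213
Step 2: Compute augmented objective.
t*f(x) = 8.45*10.62 = 89.739
Total = 89.739 - 4.4213 = 85.3177


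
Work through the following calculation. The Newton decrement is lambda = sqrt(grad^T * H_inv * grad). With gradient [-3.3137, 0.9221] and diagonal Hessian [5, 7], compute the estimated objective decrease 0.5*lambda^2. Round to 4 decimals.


Step 1: H is diagonal, so H^(-1) * g = [-0.6627, 0.1317].
Step 2: g^T H^(-1) g = sum_i g_i^2 / H_ii
  = (-3.3137)^2/5 + (0.9221)^2/7
  = 2.1961 + 0.1215 = 2.3176
Step 3: Objective decrease = 0.5 * g^T H^(-1) g = 1.1588


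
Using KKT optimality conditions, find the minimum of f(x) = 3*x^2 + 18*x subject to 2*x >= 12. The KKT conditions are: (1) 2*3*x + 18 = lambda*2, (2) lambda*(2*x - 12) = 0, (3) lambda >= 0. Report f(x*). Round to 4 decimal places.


Step 1: Try lambda = 0 (constraint inactive).
x_unc = -18/(2*3) = -3.0
Check: 2*-3.0 = -6.0 < 12 -- violated!
Step 2: Constraint must be active: 2*x = 12
x* = 12/2 = 6.0
lambda = (2*3*6.0 + 18)/2 = 27.0
Step 3: Compute optimal value.
f(x*) = 3*6.0^2 + 18*6.0 = 216.0


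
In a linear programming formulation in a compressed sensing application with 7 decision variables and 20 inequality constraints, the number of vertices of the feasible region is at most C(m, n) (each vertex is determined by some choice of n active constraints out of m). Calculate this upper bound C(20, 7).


Each vertex corresponds to some choice of n active constraints out of m, so the number of vertices is at most C(m, n) = m! / (n!(m-n)!).
m = 20, n = 7
Numerator: 20 * 19 * 18 * 17 * 16 * 15 * 14
Denominator: 7! = 5040
C(20, 7) = 77520


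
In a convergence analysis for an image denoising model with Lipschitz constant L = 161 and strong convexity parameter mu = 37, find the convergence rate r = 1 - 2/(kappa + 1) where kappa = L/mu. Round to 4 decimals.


Step 1: Compute the condition number.
kappa = L/mu = 161/37 = 4.3514
Step 2: Compute the convergence rate.
r = 1 - 2/(kappa + 1) = 1 - 2*mu/(L + mu) = (L - mu)/(L + mu) = 124/198 = 0.6263


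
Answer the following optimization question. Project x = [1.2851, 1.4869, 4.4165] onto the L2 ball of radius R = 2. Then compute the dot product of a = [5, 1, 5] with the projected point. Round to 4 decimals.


Step 1: Compute ||x|| (intermediates to 6 decimals).
||x|| = sqrt(1.2851^2 + 1.4869^2 + 4.4165^2) = 4.834028
Step 2: Project.
Since ||x|| > R, scale = R/||x|| = 2/4.834028 = 0.413734, proj(x) = scale * x
proj(x) = [0.53169, 0.615181, 1.827256]
Step 3: Dot product.
a^T * proj(x) = 5*0.53169 + 1*0.615181 + 5*1.827256 = 12.4099


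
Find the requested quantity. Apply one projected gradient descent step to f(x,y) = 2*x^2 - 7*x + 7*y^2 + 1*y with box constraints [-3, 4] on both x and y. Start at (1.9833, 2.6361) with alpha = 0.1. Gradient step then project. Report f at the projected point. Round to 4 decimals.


Step 1: Compute gradient at (1.9833, 2.6361).
grad_x = 2*2*1.9833 - 7 = 0.9332
grad_y = 2*7*2.6361 + 1 = 37.9054
Step 2: Gradient step.
x_raw = 1.9833 - 0.1*0.9332 = 1.89
y_raw = 2.6361 - 0.1*37.9054 = -1.1544
Step 3: Project onto [-3, 4].
x_proj = clip(1.89) = 1.89
y_proj = clip(-1.1544) = -1.1544
Step 4: Evaluate f.
f(1.89, -1.1544) = 2.0889


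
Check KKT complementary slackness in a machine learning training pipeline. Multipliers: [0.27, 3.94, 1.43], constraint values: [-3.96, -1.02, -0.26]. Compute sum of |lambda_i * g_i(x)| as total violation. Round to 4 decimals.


KKT complementary slackness check:
lambda_1 * g_1 = 0.27 * -3.96 = -1.0692
lambda_2 * g_2 = 3.94 * -1.02 = -4.0188
lambda_3 * g_3 = 1.43 * -0.26 = -0.3718
Total violation = 1.0692 + 4.0188 + 0.3718 = 5.4598


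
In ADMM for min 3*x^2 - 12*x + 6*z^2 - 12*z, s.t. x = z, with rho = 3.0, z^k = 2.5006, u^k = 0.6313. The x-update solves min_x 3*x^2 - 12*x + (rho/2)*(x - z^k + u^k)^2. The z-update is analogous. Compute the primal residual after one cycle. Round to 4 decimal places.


ADMM iteration with rho = 3.0, z^k = 2.5006, u^k = 0.6313
Step 1: x-update.
Minimize 3*x^2 - 12*x + (3.0/2)*(x - 2.5006 + 0.6313)^2
FOC: (2*3 + 3.0)*x = 12 + 3.0*(2.5006 - 0.6313)
x^{k+1} = 1.9564
Step 2: z-update.
Minimize 6*z^2 - 12*z + (3.0/2)*(1.9564 - z + 0.6313)^2
FOC: (2*6 + 3.0)*z = 12 + 3.0*(1.9564 + 0.6313)
z^{k+1} = 1.3175
Step 3: u-update.
u^{k+1} = 0.6313 + 1.9564 - 1.3175 = 1.2702
Step 4: Primal residual = |1.9564 - 1.3175| = 0.6389


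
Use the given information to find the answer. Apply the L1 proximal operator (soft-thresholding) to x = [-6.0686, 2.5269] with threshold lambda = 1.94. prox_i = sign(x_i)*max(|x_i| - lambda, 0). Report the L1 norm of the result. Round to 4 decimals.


Soft-thresholding with lambda = 1.94:
prox(-6.0686) = sign(-6.0686)*max(|-6.0686| - 1.94, 0) = -4.1286
prox(2.5269) = sign(2.5269)*max(|2.5269| - 1.94, 0) = 0.5869
prox(x) = [-4.1286, 0.5869]
||prox(x)||_1 = 4.1286 + 0.5869 = 4.7155


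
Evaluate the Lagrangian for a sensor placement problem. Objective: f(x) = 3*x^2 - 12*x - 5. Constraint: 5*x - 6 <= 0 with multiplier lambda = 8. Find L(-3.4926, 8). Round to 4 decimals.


Step 1: Evaluate f(x).
f(-3.4926) = 3*(-3.4926)^2 - 12*(-3.4926) - 5 = 73.506
Step 2: Evaluate g(x).
g(-3.4926) = 5*-3.4926 - 6 = -23.463
Step 3: Compute Lagrangian.
L = 73.506 + 8*-23.463 = -114.198


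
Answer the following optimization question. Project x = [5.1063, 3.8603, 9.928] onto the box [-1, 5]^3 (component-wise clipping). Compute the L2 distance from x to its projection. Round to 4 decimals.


Project each component onto [-1, 5].
clip(5.1063) = 5.0, clip(3.8603) = 3.8603, clip(9.928) = 5.0
Projection = [5.0, 3.8603, 5.0]
Squared diffs: [0.0113, 0.0, 24.2852]
Distance = sqrt(24.2965) = 4.9291


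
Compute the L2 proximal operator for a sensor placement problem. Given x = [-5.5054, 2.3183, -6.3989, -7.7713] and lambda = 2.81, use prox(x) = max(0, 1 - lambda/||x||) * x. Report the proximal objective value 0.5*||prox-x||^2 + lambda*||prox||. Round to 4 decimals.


Step 1: Compute ||x||.
||x|| = 11.7057
Step 2: Compute scaling factor.
scale = max(0, 1 - 2.81/11.7057) = 0.7599
Step 3: prox(x) = [-4.1838, 1.7618, -4.8628, -5.9058]
||prox(x)|| = 8.8957
Step 4: Proximal objective.
0.5*||prox-x||^2 = 3.9481
lambda*||prox|| = 24.9969
Total = 28.9449


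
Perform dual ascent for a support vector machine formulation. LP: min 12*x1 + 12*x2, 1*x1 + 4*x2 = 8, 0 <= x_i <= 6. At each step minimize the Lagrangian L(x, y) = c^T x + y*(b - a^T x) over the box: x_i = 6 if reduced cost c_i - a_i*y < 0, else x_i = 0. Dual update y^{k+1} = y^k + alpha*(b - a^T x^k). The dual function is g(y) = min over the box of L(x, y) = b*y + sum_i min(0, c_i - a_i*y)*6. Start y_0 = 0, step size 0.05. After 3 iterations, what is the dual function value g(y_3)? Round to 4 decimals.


Dual ascent for LP: min 12*x1 + 12*x2, 1*x1 + 4*x2 = 8, 0 <= x_i <= 6
Step 1: y^k = 0.0, reduced costs: (12.0, 12.0)
  x^k = (0.0, 0.0), subgradient = b - a^T x = 8.0
  y^{k+1} = 0.0 + 0.05*8.0 = 0.4
Step 2: y^k = 0.4, reduced costs: (11.6, 10.4)
  x^k = (0.0, 0.0), subgradient = b - a^T x = 8.0
  y^{k+1} = 0.4 + 0.05*8.0 = 0.8
Step 3: y^k = 0.8, reduced costs: (11.2, 8.8)
  x^k = (0.0, 0.0), subgradient = b - a^T x = 8.0
  y^{k+1} = 0.8 + 0.05*8.0 = 1.2
Dual objective at y_3 = 1.2: reduced costs (10.8, 7.2), box minimizer x = (0.0, 0.0)
g(y_3) = b*y + (c1 - a1*y)*x1 + (c2 - a2*y)*x2 = 8*1.2 + 10.8*0.0 + 7.2*0.0 = 9.6 + 0.0 + 0.0 = 9.6


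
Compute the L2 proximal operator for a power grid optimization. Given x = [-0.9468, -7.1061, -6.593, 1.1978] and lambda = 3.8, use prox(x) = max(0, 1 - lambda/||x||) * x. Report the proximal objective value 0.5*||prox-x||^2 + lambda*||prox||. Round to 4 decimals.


Step 1: Compute ||x||.
||x|| = 9.813
Step 2: Compute scaling factor.
scale = max(0, 1 - 3.8/9.813) = 0.6128
Step 3: prox(x) = [-0.5802, -4.3543, -4.0399, 0.734]
||prox(x)|| = 6.013
Step 4: Proximal objective.
0.5*||prox-x||^2 = 7.22
lambda*||prox|| = 22.8494
Total = 30.0695


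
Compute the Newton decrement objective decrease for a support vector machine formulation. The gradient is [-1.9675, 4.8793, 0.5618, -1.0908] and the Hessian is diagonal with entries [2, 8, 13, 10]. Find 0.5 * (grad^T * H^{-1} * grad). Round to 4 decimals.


Step 1: H is diagonal, so H^(-1) * g = [-0.9838, 0.6099, 0.0432, -0.1091].
Step 2: g^T H^(-1) g = sum_i g_i^2 / H_ii
  = (-1.9675)^2/2 + (4.8793)^2/8 + (0.5618)^2/13 + (-1.0908)^2/10
  = 1.9355 + 2.9759 + 0.0243 + 0.119 = 5.0547
Step 3: Objective decrease = 0.5 * g^T H^(-1) g = 2.5274


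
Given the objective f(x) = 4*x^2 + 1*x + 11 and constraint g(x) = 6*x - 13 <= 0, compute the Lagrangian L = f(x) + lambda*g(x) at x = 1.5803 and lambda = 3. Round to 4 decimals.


Step 1: Evaluate f(x).
f(1.5803) = 4*1.5803^2 + 1*1.5803 + 11 = 22.5697
Step 2: Evaluate g(x).
g(1.5803) = 6*1.5803 - 13 = -3.5182
Step 3: Compute Lagrangian.
L = 22.5697 + 3*-3.5182 = 12.0151


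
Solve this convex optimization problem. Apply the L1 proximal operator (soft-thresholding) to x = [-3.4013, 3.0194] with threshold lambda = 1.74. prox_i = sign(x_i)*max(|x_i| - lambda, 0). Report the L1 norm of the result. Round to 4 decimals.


Soft-thresholding with lambda = 1.74:
prox(-3.4013) = sign(-3.4013)*max(|-3.4013| - 1.74, 0) = -1.6613
prox(3.0194) = sign(3.0194)*max(|3.0194| - 1.74, 0) = 1.2794
prox(x) = [-1.6613, 1.2794]
||prox(x)||_1 = 1.6613 + 1.2794 = 2.9407


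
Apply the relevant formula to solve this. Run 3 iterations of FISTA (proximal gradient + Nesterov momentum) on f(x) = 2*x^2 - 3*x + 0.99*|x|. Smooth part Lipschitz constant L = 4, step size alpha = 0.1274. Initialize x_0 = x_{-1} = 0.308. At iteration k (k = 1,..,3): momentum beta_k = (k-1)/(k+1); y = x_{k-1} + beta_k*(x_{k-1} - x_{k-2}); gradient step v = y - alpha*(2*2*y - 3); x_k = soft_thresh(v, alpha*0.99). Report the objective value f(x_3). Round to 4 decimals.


FISTA on f(x) = 2*x^2 - 3*x + 0.99*|x|
L = 4, alpha = 0.1274
Iteration 1: beta = 0.0, y = 0.308 + 0.0*(0.308 - 0.308) = 0.308
  grad(y) = -1.768, v = y - alpha*grad = 0.5332
  prox(v) = soft_thresh(0.5332, 0.1261) = 0.4071
Iteration 2: beta = 0.3333, y = 0.4071 + 0.3333*(0.4071 - 0.308) = 0.4402
  grad(y) = -1.2394, v = y - alpha*grad = 0.5981
  prox(v) = soft_thresh(0.5981, 0.1261) = 0.4719
Iteration 3: beta = 0.5, y = 0.4719 + 0.5*(0.4719 - 0.4071) = 0.5043
  grad(y) = -0.9827, v = y - alpha*grad = 0.6295
  prox(v) = soft_thresh(0.6295, 0.1261) = 0.5034
f(x_3) = 2*0.5034^2 - 3*0.5034 + 0.99*|0.5034| = -0.505


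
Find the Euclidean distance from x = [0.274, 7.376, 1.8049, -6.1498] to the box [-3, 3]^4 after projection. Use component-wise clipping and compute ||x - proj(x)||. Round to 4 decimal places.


Project each component onto [-3, 3].
clip(0.274) = 0.274, clip(7.376) = 3.0, clip(1.8049) = 1.8049, clip(-6.1498) = -3.0
Projection = [0.274, 3.0, 1.8049, -3.0]
Squared diffs: [0.0, 19.1494, 0.0, 9.9212]
Distance = sqrt(29.0706) = 5.3917


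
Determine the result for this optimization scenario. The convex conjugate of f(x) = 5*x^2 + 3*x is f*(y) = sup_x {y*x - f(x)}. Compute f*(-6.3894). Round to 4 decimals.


f*(y) = sup_x {y*x - a*x^2 - b*x} = sup_x {(y-b)*x - a*x^2}
FOC: (y - b) - 2a*x = 0 => x* = (y - b)/(2a)
x* = (-6.3894 - 3)/(2*5) = -0.9389
f*(-6.3894) = (y-b)^2/(4a) = (-6.3894 - 3)^2/(4*5)
= 88.1608/20 = 4.408


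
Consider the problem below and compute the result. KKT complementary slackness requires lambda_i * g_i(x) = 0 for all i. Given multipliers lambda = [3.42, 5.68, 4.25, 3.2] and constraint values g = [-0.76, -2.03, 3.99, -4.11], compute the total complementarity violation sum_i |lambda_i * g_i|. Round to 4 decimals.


KKT complementary slackness check:
lambda_1 * g_1 = 3.42 * -0.76 = -2.5992
lambda_2 * g_2 = 5.68 * -2.03 = -11.5304
lambda_3 * g_3 = 4.25 * 3.99 = 16.9575
lambda_4 * g_4 = 3.2 * -4.11 = -13.152
Total violation = 2.5992 + 11.5304 + 16.9575 + 13.152 = 44.2391


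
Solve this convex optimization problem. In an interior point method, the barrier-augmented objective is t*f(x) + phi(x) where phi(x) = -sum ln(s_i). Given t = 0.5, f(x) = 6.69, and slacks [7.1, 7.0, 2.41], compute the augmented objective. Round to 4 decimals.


Step 1: Compute log-barrier.
ln values: [1.9601, 1.9459, 0.8796]
phi = -(1.9601 + 1.9459 + 0.8796) = -4.7856
Step 2: Compute augmented objective.
t*f(x) = 0.5*6.69 = 3.345
Total = 3.345 - 4.7856 = -1.4406


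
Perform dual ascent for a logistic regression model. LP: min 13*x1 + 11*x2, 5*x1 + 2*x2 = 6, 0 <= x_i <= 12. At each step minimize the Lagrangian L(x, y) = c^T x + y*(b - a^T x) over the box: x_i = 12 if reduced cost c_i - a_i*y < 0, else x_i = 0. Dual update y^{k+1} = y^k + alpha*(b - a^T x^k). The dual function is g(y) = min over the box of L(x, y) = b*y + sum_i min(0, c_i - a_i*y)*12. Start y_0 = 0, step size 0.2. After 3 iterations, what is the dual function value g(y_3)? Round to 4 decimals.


Dual ascent for LP: min 13*x1 + 11*x2, 5*x1 + 2*x2 = 6, 0 <= x_i <= 12
Step 1: y^k = 0.0, reduced costs: (13.0, 11.0)
  x^k = (0.0, 0.0), subgradient = b - a^T x = 6.0
  y^{k+1} = 0.0 + 0.2*6.0 = 1.2
Step 2: y^k = 1.2, reduced costs: (7.0, 8.6)
  x^k = (0.0, 0.0), subgradient = b - a^T x = 6.0
  y^{k+1} = 1.2 + 0.2*6.0 = 2.4
Step 3: y^k = 2.4, reduced costs: (1.0, 6.2)
  x^k = (0.0, 0.0), subgradient = b - a^T x = 6.0
  y^{k+1} = 2.4 + 0.2*6.0 = 3.6
Dual objective at y_3 = 3.6: reduced costs (-5.0, 3.8), box minimizer x = (12.0, 0.0)
g(y_3) = b*y + (c1 - a1*y)*x1 + (c2 - a2*y)*x2 = 6*3.6 + (-5.0)*12.0 + 3.8*0.0 = 21.6 - 60.0 + 0.0 = -38.4


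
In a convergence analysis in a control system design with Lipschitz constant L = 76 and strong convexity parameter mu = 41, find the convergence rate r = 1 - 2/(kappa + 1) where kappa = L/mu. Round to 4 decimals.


Step 1: Compute the condition number.
kappa = L/mu = 76/41 = 1.8537
Step 2: Compute the convergence rate.
r = 1 - 2/(kappa + 1) = 1 - 2*mu/(L + mu) = (L - mu)/(L + mu) = 35/117 = 0.2991


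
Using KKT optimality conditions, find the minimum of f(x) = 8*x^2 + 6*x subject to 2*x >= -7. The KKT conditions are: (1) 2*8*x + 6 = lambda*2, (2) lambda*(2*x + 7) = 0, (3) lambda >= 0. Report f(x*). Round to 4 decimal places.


Step 1: Try lambda = 0 (constraint inactive).
Stationarity: 2*8*x + 6 = 0
x* = -6/(2*8) = -0.375
Check constraint: 2*-0.375 = -0.75 >= -7 -- satisfied.
Step 2: Compute optimal value.
f(x*) = 8*(-0.375)^2 + 6*(-0.375) = -1.125


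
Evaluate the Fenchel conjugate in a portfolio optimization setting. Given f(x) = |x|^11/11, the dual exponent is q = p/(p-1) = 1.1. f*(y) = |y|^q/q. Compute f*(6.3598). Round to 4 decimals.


The conjugate exponent q satisfies 1/p + 1/q = 1.
p = 11, so q = 11/(11 - 1) = 1.1
|y|^q = 6.3598^1.1 = 7.6522
f*(6.3598) = 7.6522 / 1.1 = 6.9566


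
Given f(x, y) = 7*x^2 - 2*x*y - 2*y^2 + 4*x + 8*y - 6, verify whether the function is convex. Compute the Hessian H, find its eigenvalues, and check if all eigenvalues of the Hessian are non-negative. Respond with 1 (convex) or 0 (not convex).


The Hessian of f(x,y) = 7*x^2 - 2*x*y - 2*y^2 + 4*x + 8*y - 6 is:
H = [[14, -2], [-2, -4]]
Trace = 14 - 4 = 10
Determinant = 14*-4 - (-2)^2 = -60
Discriminant = (10)^2 - 4*-60 = 340.0
Eigenvalues: lambda_1 = -4.2195, lambda_2 = 14.2195
The function is not convex.

0


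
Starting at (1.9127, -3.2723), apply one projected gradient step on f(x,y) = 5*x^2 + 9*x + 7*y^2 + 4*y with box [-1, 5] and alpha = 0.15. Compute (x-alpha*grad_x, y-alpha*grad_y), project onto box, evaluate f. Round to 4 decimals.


Step 1: Compute gradient at (1.9127, -3.2723).
grad_x = 2*5*1.9127 + 9 = 28.127
grad_y = 2*7*-3.2723 + 4 = -41.8122
Step 2: Gradient step.
x_raw = 1.9127 - 0.15*28.127 = -2.3064
y_raw = -3.2723 - 0.15*-41.8122 = 2.9995
Step 3: Project onto [-1, 5].
x_proj = clip(-2.3064) = -1.0
y_proj = clip(2.9995) = 2.9995
Step 4: Evaluate f.
f(-1.0, 2.9995) = 70.9784


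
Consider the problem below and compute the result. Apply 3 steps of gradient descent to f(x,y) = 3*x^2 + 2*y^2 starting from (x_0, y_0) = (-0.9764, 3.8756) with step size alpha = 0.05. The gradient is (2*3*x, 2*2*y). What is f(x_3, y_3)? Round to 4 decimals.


Gradient descent on f(x,y) = 3*x^2 + 2*y^2.
Starting point: (-0.9764, 3.8756), alpha = 0.05
Step 1: grad_x = 2*3*-0.9764 = -5.8584, grad_y = 2*2*3.8756 = 15.5024
  x_1 = -0.9764 - 0.05*-5.8584 = -0.6835
  y_1 = 3.8756 - 0.05*15.5024 = 3.1005
Step 2: grad_x = 2*3*-0.6835 = -4.1009, grad_y = 2*2*3.1005 = 12.4019
  x_2 = -0.6835 - 0.05*-4.1009 = -0.4784
  y_2 = 3.1005 - 0.05*12.4019 = 2.4804
Step 3: grad_x = 2*3*-0.4784 = -2.8706, grad_y = 2*2*2.4804 = 9.9215
  x_3 = -0.4784 - 0.05*-2.8706 = -0.3349
  y_3 = 2.4804 - 0.05*9.9215 = 1.9843
f(-0.3349, 1.9843) = 3*(-0.3349)^2 + 2*1.9843^2 = 8.2114


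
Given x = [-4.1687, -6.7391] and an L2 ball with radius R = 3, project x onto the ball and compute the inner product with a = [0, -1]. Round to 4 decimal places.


Step 1: Compute ||x|| (intermediates to 6 decimals).
||x|| = sqrt((-4.1687)^2 + (-6.7391)^2) = 7.924237
Step 2: Project.
Since ||x|| > R, scale = R/||x|| = 3/7.924237 = 0.378585, proj(x) = scale * x
proj(x) = [-1.578207, -2.551322]
Step 3: Dot product.
a^T * proj(x) = 0*(-1.578207) - 1*(-2.551322) = 2.5513


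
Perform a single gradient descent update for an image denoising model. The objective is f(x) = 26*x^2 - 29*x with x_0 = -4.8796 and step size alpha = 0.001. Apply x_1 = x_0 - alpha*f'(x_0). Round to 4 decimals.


We compute the gradient at x_0 and apply the update.
f'(x) = 52*x - 29
f'(-4.8796) = 52*-4.8796 - 29 = -282.7392
x_1 = -4.8796 - 0.001*-282.7392 = -4.5969


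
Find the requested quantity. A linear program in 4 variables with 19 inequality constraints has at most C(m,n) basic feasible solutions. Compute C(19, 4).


Each vertex corresponds to some choice of n active constraints out of m, so the number of vertices is at most C(m, n) = m! / (n!(m-n)!).
m = 19, n = 4
Numerator: 19 * 18 * 17 * 16
Denominator: 4! = 24
C(19, 4) = 3876


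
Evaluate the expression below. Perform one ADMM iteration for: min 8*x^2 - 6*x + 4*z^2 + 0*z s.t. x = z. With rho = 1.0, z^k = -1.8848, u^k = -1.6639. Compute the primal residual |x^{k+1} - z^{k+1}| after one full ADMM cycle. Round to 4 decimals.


ADMM iteration with rho = 1.0, z^k = -1.8848, u^k = -1.6639
Step 1: x-update.
Minimize 8*x^2 - 6*x + (1.0/2)*(x + 1.8848 - 1.6639)^2
FOC: (2*8 + 1.0)*x = 6 + 1.0*(-1.8848 + 1.6639)
x^{k+1} = 0.3399
Step 2: z-update.
Minimize 4*z^2 + 0*z + (1.0/2)*(0.3399 - z - 1.6639)^2
FOC: (2*4 + 1.0)*z = 0 + 1.0*(0.3399 - 1.6639)
z^{k+1} = -0.1471
Step 3: u-update.
u^{k+1} = -1.6639 + 0.3399 + 0.1471 = -1.1768
Step 4: Primal residual = |0.3399 + 0.1471| = 0.4871


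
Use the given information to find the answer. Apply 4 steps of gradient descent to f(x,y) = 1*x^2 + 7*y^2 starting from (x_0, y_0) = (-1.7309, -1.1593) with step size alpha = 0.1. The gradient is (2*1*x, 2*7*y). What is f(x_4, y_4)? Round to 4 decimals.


Gradient descent on f(x,y) = 1*x^2 + 7*y^2.
Starting point: (-1.7309, -1.1593), alpha = 0.1
Step 1: grad_x = 2*1*-1.7309 = -3.4618, grad_y = 2*7*-1.1593 = -16.2302
  x_1 = -1.7309 - 0.1*-3.4618 = -1.3847
  y_1 = -1.1593 - 0.1*-16.2302 = 0.4637
Step 2: grad_x = 2*1*-1.3847 = -2.7694, grad_y = 2*7*0.4637 = 6.4921
  x_2 = -1.3847 - 0.1*-2.7694 = -1.1078
  y_2 = 0.4637 - 0.1*6.4921 = -0.1855
Step 3: grad_x = 2*1*-1.1078 = -2.2156, grad_y = 2*7*-0.1855 = -2.5968
  x_3 = -1.1078 - 0.1*-2.2156 = -0.8862
  y_3 = -0.1855 - 0.1*-2.5968 = 0.0742
Step 4: grad_x = 2*1*-0.8862 = -1.7724, grad_y = 2*7*0.0742 = 1.0387
  x_4 = -0.8862 - 0.1*-1.7724 = -0.709
  y_4 = 0.0742 - 0.1*1.0387 = -0.0297
f(-0.709, -0.0297) = 1*(-0.709)^2 + 7*(-0.0297)^2 = 0.5088


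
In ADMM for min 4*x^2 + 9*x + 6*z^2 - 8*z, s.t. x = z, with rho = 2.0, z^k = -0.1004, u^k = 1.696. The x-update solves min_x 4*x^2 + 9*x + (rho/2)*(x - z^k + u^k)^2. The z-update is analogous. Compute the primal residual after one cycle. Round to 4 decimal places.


ADMM iteration with rho = 2.0, z^k = -0.1004, u^k = 1.696
Step 1: x-update.
Minimize 4*x^2 + 9*x + (2.0/2)*(x + 0.1004 + 1.696)^2
FOC: (2*4 + 2.0)*x = -9 + 2.0*(-0.1004 - 1.696)
x^{k+1} = -1.2593
Step 2: z-update.
Minimize 6*z^2 - 8*z + (2.0/2)*(-1.2593 - z + 1.696)^2
FOC: (2*6 + 2.0)*z = 8 + 2.0*(-1.2593 + 1.696)
z^{k+1} = 0.6338
Step 3: u-update.
u^{k+1} = 1.696 - 1.2593 - 0.6338 = -0.1971
Step 4: Primal residual = |-1.2593 - 0.6338| = 1.8931
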